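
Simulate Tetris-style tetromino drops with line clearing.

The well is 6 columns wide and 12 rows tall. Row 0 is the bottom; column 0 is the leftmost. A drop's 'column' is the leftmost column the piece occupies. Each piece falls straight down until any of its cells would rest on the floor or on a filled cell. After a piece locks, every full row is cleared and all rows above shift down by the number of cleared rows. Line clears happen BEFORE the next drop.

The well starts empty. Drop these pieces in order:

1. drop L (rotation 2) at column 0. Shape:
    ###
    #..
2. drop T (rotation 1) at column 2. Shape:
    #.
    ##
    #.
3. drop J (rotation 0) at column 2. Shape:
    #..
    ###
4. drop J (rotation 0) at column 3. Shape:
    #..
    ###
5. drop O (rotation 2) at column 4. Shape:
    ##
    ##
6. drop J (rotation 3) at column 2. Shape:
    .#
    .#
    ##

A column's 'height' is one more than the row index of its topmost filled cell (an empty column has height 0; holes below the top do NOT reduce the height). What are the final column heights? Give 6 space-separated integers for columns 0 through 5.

Answer: 2 2 9 11 9 9

Derivation:
Drop 1: L rot2 at col 0 lands with bottom-row=0; cleared 0 line(s) (total 0); column heights now [2 2 2 0 0 0], max=2
Drop 2: T rot1 at col 2 lands with bottom-row=2; cleared 0 line(s) (total 0); column heights now [2 2 5 4 0 0], max=5
Drop 3: J rot0 at col 2 lands with bottom-row=5; cleared 0 line(s) (total 0); column heights now [2 2 7 6 6 0], max=7
Drop 4: J rot0 at col 3 lands with bottom-row=6; cleared 0 line(s) (total 0); column heights now [2 2 7 8 7 7], max=8
Drop 5: O rot2 at col 4 lands with bottom-row=7; cleared 0 line(s) (total 0); column heights now [2 2 7 8 9 9], max=9
Drop 6: J rot3 at col 2 lands with bottom-row=8; cleared 0 line(s) (total 0); column heights now [2 2 9 11 9 9], max=11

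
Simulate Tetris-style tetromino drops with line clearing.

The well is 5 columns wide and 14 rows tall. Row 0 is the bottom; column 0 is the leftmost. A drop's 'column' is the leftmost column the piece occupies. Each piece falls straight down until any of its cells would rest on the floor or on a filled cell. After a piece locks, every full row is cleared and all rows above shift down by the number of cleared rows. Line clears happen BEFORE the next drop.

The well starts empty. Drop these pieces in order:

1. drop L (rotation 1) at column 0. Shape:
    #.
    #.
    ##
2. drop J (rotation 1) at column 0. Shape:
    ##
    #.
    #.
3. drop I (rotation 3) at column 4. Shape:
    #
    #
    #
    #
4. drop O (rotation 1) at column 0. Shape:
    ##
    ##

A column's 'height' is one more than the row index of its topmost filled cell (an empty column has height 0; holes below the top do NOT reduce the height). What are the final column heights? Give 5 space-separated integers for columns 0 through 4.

Drop 1: L rot1 at col 0 lands with bottom-row=0; cleared 0 line(s) (total 0); column heights now [3 1 0 0 0], max=3
Drop 2: J rot1 at col 0 lands with bottom-row=3; cleared 0 line(s) (total 0); column heights now [6 6 0 0 0], max=6
Drop 3: I rot3 at col 4 lands with bottom-row=0; cleared 0 line(s) (total 0); column heights now [6 6 0 0 4], max=6
Drop 4: O rot1 at col 0 lands with bottom-row=6; cleared 0 line(s) (total 0); column heights now [8 8 0 0 4], max=8

Answer: 8 8 0 0 4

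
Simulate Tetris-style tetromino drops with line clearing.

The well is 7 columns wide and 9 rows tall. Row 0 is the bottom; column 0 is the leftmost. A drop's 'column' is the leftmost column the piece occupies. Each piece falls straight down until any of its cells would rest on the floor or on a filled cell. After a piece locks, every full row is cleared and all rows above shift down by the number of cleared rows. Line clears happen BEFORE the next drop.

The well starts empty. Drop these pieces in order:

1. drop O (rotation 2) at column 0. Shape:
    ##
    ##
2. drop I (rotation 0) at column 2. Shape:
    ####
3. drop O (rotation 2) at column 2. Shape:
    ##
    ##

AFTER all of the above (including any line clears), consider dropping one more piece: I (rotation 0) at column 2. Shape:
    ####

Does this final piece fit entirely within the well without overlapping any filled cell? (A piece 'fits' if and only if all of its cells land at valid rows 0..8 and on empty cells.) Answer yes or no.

Drop 1: O rot2 at col 0 lands with bottom-row=0; cleared 0 line(s) (total 0); column heights now [2 2 0 0 0 0 0], max=2
Drop 2: I rot0 at col 2 lands with bottom-row=0; cleared 0 line(s) (total 0); column heights now [2 2 1 1 1 1 0], max=2
Drop 3: O rot2 at col 2 lands with bottom-row=1; cleared 0 line(s) (total 0); column heights now [2 2 3 3 1 1 0], max=3
Test piece I rot0 at col 2 (width 4): heights before test = [2 2 3 3 1 1 0]; fits = True

Answer: yes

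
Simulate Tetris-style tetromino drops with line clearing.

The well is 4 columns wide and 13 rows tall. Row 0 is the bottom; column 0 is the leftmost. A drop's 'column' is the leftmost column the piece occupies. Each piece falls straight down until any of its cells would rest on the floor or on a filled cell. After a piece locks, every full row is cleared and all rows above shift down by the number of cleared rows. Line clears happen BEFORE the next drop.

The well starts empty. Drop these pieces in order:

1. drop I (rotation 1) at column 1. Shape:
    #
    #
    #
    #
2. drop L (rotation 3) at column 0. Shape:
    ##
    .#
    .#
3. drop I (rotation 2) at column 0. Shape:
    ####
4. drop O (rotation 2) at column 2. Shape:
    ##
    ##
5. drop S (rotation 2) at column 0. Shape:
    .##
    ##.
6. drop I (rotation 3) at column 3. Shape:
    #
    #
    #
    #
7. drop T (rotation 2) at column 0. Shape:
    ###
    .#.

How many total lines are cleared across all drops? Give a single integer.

Answer: 1

Derivation:
Drop 1: I rot1 at col 1 lands with bottom-row=0; cleared 0 line(s) (total 0); column heights now [0 4 0 0], max=4
Drop 2: L rot3 at col 0 lands with bottom-row=4; cleared 0 line(s) (total 0); column heights now [7 7 0 0], max=7
Drop 3: I rot2 at col 0 lands with bottom-row=7; cleared 1 line(s) (total 1); column heights now [7 7 0 0], max=7
Drop 4: O rot2 at col 2 lands with bottom-row=0; cleared 0 line(s) (total 1); column heights now [7 7 2 2], max=7
Drop 5: S rot2 at col 0 lands with bottom-row=7; cleared 0 line(s) (total 1); column heights now [8 9 9 2], max=9
Drop 6: I rot3 at col 3 lands with bottom-row=2; cleared 0 line(s) (total 1); column heights now [8 9 9 6], max=9
Drop 7: T rot2 at col 0 lands with bottom-row=9; cleared 0 line(s) (total 1); column heights now [11 11 11 6], max=11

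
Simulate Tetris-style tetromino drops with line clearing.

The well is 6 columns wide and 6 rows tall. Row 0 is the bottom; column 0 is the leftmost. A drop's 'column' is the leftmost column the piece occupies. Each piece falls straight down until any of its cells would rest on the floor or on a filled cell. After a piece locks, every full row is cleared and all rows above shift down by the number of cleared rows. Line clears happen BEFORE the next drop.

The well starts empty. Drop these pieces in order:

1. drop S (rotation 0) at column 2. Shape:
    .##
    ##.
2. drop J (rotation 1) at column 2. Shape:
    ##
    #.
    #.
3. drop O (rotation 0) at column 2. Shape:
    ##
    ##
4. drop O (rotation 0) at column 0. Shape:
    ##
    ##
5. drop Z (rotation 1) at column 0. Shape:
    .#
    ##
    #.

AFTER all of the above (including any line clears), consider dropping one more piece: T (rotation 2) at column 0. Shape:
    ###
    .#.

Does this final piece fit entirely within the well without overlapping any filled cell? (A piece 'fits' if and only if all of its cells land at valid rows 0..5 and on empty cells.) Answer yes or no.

Answer: no

Derivation:
Drop 1: S rot0 at col 2 lands with bottom-row=0; cleared 0 line(s) (total 0); column heights now [0 0 1 2 2 0], max=2
Drop 2: J rot1 at col 2 lands with bottom-row=1; cleared 0 line(s) (total 0); column heights now [0 0 4 4 2 0], max=4
Drop 3: O rot0 at col 2 lands with bottom-row=4; cleared 0 line(s) (total 0); column heights now [0 0 6 6 2 0], max=6
Drop 4: O rot0 at col 0 lands with bottom-row=0; cleared 0 line(s) (total 0); column heights now [2 2 6 6 2 0], max=6
Drop 5: Z rot1 at col 0 lands with bottom-row=2; cleared 0 line(s) (total 0); column heights now [4 5 6 6 2 0], max=6
Test piece T rot2 at col 0 (width 3): heights before test = [4 5 6 6 2 0]; fits = False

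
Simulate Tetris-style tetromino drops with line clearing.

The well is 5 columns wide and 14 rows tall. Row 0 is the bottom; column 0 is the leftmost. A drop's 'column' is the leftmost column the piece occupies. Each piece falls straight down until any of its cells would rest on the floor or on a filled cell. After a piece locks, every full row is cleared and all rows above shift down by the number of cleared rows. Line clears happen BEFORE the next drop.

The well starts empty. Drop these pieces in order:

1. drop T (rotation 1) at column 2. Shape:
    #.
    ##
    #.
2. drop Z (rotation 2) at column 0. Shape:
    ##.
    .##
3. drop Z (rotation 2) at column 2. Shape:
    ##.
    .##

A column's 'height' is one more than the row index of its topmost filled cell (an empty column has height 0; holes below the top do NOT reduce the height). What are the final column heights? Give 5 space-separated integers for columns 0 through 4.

Answer: 5 5 5 5 4

Derivation:
Drop 1: T rot1 at col 2 lands with bottom-row=0; cleared 0 line(s) (total 0); column heights now [0 0 3 2 0], max=3
Drop 2: Z rot2 at col 0 lands with bottom-row=3; cleared 0 line(s) (total 0); column heights now [5 5 4 2 0], max=5
Drop 3: Z rot2 at col 2 lands with bottom-row=3; cleared 0 line(s) (total 0); column heights now [5 5 5 5 4], max=5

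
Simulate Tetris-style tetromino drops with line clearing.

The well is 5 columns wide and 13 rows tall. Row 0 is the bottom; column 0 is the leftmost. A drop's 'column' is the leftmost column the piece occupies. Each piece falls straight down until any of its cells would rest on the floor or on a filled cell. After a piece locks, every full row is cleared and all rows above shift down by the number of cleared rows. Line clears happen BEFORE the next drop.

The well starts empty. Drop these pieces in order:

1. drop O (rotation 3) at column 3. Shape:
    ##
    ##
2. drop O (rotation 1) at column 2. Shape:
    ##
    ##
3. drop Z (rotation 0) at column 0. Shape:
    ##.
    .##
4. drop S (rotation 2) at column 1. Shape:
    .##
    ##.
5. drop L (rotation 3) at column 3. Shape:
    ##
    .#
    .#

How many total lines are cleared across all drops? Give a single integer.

Answer: 0

Derivation:
Drop 1: O rot3 at col 3 lands with bottom-row=0; cleared 0 line(s) (total 0); column heights now [0 0 0 2 2], max=2
Drop 2: O rot1 at col 2 lands with bottom-row=2; cleared 0 line(s) (total 0); column heights now [0 0 4 4 2], max=4
Drop 3: Z rot0 at col 0 lands with bottom-row=4; cleared 0 line(s) (total 0); column heights now [6 6 5 4 2], max=6
Drop 4: S rot2 at col 1 lands with bottom-row=6; cleared 0 line(s) (total 0); column heights now [6 7 8 8 2], max=8
Drop 5: L rot3 at col 3 lands with bottom-row=6; cleared 0 line(s) (total 0); column heights now [6 7 8 9 9], max=9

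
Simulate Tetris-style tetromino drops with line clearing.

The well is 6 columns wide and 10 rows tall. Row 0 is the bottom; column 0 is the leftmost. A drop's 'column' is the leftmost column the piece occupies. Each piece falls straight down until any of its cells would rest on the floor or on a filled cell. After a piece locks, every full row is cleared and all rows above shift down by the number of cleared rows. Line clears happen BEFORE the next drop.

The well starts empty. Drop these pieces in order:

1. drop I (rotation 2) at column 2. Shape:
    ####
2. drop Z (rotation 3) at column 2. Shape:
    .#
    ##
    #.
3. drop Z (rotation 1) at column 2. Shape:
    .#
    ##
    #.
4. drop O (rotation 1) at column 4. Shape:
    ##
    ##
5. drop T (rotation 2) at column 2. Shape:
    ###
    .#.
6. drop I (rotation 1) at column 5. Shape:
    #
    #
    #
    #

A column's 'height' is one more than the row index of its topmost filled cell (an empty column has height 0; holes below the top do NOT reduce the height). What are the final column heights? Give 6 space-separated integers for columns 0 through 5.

Drop 1: I rot2 at col 2 lands with bottom-row=0; cleared 0 line(s) (total 0); column heights now [0 0 1 1 1 1], max=1
Drop 2: Z rot3 at col 2 lands with bottom-row=1; cleared 0 line(s) (total 0); column heights now [0 0 3 4 1 1], max=4
Drop 3: Z rot1 at col 2 lands with bottom-row=3; cleared 0 line(s) (total 0); column heights now [0 0 5 6 1 1], max=6
Drop 4: O rot1 at col 4 lands with bottom-row=1; cleared 0 line(s) (total 0); column heights now [0 0 5 6 3 3], max=6
Drop 5: T rot2 at col 2 lands with bottom-row=6; cleared 0 line(s) (total 0); column heights now [0 0 8 8 8 3], max=8
Drop 6: I rot1 at col 5 lands with bottom-row=3; cleared 0 line(s) (total 0); column heights now [0 0 8 8 8 7], max=8

Answer: 0 0 8 8 8 7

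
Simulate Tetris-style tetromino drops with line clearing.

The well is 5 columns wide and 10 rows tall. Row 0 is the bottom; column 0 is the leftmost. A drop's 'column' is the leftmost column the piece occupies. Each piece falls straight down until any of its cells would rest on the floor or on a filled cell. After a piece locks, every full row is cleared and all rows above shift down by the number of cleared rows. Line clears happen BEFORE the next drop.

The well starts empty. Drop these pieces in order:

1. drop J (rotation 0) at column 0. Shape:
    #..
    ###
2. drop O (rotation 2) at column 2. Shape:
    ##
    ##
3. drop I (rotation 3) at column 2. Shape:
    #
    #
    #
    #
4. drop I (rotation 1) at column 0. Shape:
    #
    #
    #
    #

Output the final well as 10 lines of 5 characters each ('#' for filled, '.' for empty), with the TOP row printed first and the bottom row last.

Drop 1: J rot0 at col 0 lands with bottom-row=0; cleared 0 line(s) (total 0); column heights now [2 1 1 0 0], max=2
Drop 2: O rot2 at col 2 lands with bottom-row=1; cleared 0 line(s) (total 0); column heights now [2 1 3 3 0], max=3
Drop 3: I rot3 at col 2 lands with bottom-row=3; cleared 0 line(s) (total 0); column heights now [2 1 7 3 0], max=7
Drop 4: I rot1 at col 0 lands with bottom-row=2; cleared 0 line(s) (total 0); column heights now [6 1 7 3 0], max=7

Answer: .....
.....
.....
..#..
#.#..
#.#..
#.#..
#.##.
#.##.
###..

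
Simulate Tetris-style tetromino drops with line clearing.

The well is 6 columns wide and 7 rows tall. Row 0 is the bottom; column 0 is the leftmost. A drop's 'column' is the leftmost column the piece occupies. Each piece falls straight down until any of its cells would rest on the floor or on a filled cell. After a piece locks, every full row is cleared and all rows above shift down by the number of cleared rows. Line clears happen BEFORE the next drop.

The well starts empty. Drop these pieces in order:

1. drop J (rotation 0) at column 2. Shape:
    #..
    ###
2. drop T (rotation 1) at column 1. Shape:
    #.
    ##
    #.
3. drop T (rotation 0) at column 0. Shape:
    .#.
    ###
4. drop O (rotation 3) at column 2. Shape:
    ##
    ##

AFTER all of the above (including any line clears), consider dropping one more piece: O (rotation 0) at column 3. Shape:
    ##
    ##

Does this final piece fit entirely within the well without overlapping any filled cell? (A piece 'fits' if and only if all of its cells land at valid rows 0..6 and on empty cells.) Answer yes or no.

Answer: no

Derivation:
Drop 1: J rot0 at col 2 lands with bottom-row=0; cleared 0 line(s) (total 0); column heights now [0 0 2 1 1 0], max=2
Drop 2: T rot1 at col 1 lands with bottom-row=1; cleared 0 line(s) (total 0); column heights now [0 4 3 1 1 0], max=4
Drop 3: T rot0 at col 0 lands with bottom-row=4; cleared 0 line(s) (total 0); column heights now [5 6 5 1 1 0], max=6
Drop 4: O rot3 at col 2 lands with bottom-row=5; cleared 0 line(s) (total 0); column heights now [5 6 7 7 1 0], max=7
Test piece O rot0 at col 3 (width 2): heights before test = [5 6 7 7 1 0]; fits = False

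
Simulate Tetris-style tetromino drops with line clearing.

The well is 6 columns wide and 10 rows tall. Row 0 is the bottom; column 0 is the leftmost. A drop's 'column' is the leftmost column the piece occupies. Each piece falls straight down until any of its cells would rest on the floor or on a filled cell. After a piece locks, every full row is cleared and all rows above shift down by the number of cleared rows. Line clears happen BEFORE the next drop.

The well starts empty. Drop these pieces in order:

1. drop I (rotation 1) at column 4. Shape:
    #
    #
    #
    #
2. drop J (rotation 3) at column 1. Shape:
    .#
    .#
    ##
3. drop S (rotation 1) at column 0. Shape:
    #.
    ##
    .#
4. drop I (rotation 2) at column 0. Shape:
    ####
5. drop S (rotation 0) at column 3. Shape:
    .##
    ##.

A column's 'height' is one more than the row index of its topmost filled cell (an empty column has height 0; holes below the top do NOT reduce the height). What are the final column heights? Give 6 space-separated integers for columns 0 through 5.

Answer: 5 5 5 6 7 7

Derivation:
Drop 1: I rot1 at col 4 lands with bottom-row=0; cleared 0 line(s) (total 0); column heights now [0 0 0 0 4 0], max=4
Drop 2: J rot3 at col 1 lands with bottom-row=0; cleared 0 line(s) (total 0); column heights now [0 1 3 0 4 0], max=4
Drop 3: S rot1 at col 0 lands with bottom-row=1; cleared 0 line(s) (total 0); column heights now [4 3 3 0 4 0], max=4
Drop 4: I rot2 at col 0 lands with bottom-row=4; cleared 0 line(s) (total 0); column heights now [5 5 5 5 4 0], max=5
Drop 5: S rot0 at col 3 lands with bottom-row=5; cleared 0 line(s) (total 0); column heights now [5 5 5 6 7 7], max=7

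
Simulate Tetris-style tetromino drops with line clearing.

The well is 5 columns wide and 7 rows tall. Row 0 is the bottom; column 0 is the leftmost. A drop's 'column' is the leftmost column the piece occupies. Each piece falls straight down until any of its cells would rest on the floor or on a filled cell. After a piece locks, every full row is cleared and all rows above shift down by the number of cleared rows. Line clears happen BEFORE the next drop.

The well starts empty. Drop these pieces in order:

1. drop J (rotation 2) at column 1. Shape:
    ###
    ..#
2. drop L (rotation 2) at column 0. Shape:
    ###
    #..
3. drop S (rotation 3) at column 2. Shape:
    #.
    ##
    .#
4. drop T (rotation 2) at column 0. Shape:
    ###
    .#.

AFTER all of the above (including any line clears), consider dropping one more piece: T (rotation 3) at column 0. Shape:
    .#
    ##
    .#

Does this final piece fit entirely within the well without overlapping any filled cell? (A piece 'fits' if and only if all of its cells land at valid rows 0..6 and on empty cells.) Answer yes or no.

Drop 1: J rot2 at col 1 lands with bottom-row=0; cleared 0 line(s) (total 0); column heights now [0 2 2 2 0], max=2
Drop 2: L rot2 at col 0 lands with bottom-row=1; cleared 0 line(s) (total 0); column heights now [3 3 3 2 0], max=3
Drop 3: S rot3 at col 2 lands with bottom-row=2; cleared 0 line(s) (total 0); column heights now [3 3 5 4 0], max=5
Drop 4: T rot2 at col 0 lands with bottom-row=4; cleared 0 line(s) (total 0); column heights now [6 6 6 4 0], max=6
Test piece T rot3 at col 0 (width 2): heights before test = [6 6 6 4 0]; fits = False

Answer: no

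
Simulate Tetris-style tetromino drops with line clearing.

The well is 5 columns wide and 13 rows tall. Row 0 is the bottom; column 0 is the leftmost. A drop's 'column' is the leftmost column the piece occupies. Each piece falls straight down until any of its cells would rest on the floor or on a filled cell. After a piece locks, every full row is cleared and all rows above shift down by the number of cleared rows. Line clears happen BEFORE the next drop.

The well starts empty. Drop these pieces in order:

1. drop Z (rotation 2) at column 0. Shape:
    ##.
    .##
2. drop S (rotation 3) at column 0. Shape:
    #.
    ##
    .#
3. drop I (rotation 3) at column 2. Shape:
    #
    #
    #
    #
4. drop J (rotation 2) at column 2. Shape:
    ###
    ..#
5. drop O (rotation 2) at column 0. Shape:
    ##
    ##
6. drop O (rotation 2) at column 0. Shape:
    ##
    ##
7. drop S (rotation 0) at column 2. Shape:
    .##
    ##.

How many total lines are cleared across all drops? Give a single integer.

Drop 1: Z rot2 at col 0 lands with bottom-row=0; cleared 0 line(s) (total 0); column heights now [2 2 1 0 0], max=2
Drop 2: S rot3 at col 0 lands with bottom-row=2; cleared 0 line(s) (total 0); column heights now [5 4 1 0 0], max=5
Drop 3: I rot3 at col 2 lands with bottom-row=1; cleared 0 line(s) (total 0); column heights now [5 4 5 0 0], max=5
Drop 4: J rot2 at col 2 lands with bottom-row=4; cleared 0 line(s) (total 0); column heights now [5 4 6 6 6], max=6
Drop 5: O rot2 at col 0 lands with bottom-row=5; cleared 1 line(s) (total 1); column heights now [6 6 5 0 5], max=6
Drop 6: O rot2 at col 0 lands with bottom-row=6; cleared 0 line(s) (total 1); column heights now [8 8 5 0 5], max=8
Drop 7: S rot0 at col 2 lands with bottom-row=5; cleared 0 line(s) (total 1); column heights now [8 8 6 7 7], max=8

Answer: 1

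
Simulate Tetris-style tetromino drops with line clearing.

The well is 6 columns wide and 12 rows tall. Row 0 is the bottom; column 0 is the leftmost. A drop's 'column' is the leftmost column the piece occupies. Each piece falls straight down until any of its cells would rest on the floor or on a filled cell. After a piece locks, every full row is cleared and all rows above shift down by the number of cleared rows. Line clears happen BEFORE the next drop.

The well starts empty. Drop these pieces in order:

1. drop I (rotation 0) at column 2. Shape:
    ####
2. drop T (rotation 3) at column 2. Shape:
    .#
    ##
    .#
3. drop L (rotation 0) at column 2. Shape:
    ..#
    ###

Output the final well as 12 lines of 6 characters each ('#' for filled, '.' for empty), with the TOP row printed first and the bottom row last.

Drop 1: I rot0 at col 2 lands with bottom-row=0; cleared 0 line(s) (total 0); column heights now [0 0 1 1 1 1], max=1
Drop 2: T rot3 at col 2 lands with bottom-row=1; cleared 0 line(s) (total 0); column heights now [0 0 3 4 1 1], max=4
Drop 3: L rot0 at col 2 lands with bottom-row=4; cleared 0 line(s) (total 0); column heights now [0 0 5 5 6 1], max=6

Answer: ......
......
......
......
......
......
....#.
..###.
...#..
..##..
...#..
..####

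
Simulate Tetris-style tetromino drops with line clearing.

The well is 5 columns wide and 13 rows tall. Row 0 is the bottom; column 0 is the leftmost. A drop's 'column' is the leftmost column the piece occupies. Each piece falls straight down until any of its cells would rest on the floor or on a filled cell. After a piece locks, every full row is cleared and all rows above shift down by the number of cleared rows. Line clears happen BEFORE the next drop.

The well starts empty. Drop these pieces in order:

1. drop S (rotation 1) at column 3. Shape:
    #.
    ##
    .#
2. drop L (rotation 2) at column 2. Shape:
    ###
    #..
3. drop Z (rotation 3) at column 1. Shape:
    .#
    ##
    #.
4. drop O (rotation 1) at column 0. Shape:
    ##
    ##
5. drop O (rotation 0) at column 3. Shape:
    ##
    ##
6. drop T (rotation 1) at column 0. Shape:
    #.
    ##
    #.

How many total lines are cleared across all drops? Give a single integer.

Answer: 1

Derivation:
Drop 1: S rot1 at col 3 lands with bottom-row=0; cleared 0 line(s) (total 0); column heights now [0 0 0 3 2], max=3
Drop 2: L rot2 at col 2 lands with bottom-row=2; cleared 0 line(s) (total 0); column heights now [0 0 4 4 4], max=4
Drop 3: Z rot3 at col 1 lands with bottom-row=3; cleared 0 line(s) (total 0); column heights now [0 5 6 4 4], max=6
Drop 4: O rot1 at col 0 lands with bottom-row=5; cleared 0 line(s) (total 0); column heights now [7 7 6 4 4], max=7
Drop 5: O rot0 at col 3 lands with bottom-row=4; cleared 1 line(s) (total 1); column heights now [6 6 5 5 5], max=6
Drop 6: T rot1 at col 0 lands with bottom-row=6; cleared 0 line(s) (total 1); column heights now [9 8 5 5 5], max=9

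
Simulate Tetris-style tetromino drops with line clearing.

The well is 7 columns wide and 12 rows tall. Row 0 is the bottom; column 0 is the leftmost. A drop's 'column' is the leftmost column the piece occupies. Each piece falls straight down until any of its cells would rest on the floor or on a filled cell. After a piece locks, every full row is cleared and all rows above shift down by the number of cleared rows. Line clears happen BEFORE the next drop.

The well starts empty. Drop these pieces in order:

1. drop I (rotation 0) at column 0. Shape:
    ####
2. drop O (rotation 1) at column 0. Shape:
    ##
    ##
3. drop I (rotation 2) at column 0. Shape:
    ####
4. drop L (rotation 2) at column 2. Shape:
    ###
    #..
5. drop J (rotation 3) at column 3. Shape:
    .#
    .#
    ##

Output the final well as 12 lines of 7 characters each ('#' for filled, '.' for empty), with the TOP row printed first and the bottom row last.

Answer: .......
.......
.......
....#..
....#..
...##..
..###..
..#....
####...
##.....
##.....
####...

Derivation:
Drop 1: I rot0 at col 0 lands with bottom-row=0; cleared 0 line(s) (total 0); column heights now [1 1 1 1 0 0 0], max=1
Drop 2: O rot1 at col 0 lands with bottom-row=1; cleared 0 line(s) (total 0); column heights now [3 3 1 1 0 0 0], max=3
Drop 3: I rot2 at col 0 lands with bottom-row=3; cleared 0 line(s) (total 0); column heights now [4 4 4 4 0 0 0], max=4
Drop 4: L rot2 at col 2 lands with bottom-row=4; cleared 0 line(s) (total 0); column heights now [4 4 6 6 6 0 0], max=6
Drop 5: J rot3 at col 3 lands with bottom-row=6; cleared 0 line(s) (total 0); column heights now [4 4 6 7 9 0 0], max=9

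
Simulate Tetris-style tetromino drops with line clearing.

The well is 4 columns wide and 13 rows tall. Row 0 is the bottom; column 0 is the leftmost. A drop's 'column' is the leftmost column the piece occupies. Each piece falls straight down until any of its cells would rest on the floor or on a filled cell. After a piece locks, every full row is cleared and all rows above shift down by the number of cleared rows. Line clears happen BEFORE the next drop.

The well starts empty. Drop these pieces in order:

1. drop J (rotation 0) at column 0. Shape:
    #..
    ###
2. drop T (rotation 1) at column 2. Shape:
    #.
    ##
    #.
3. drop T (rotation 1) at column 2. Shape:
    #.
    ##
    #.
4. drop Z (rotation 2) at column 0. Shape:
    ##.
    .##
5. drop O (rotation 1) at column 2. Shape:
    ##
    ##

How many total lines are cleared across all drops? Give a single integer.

Answer: 1

Derivation:
Drop 1: J rot0 at col 0 lands with bottom-row=0; cleared 0 line(s) (total 0); column heights now [2 1 1 0], max=2
Drop 2: T rot1 at col 2 lands with bottom-row=1; cleared 0 line(s) (total 0); column heights now [2 1 4 3], max=4
Drop 3: T rot1 at col 2 lands with bottom-row=4; cleared 0 line(s) (total 0); column heights now [2 1 7 6], max=7
Drop 4: Z rot2 at col 0 lands with bottom-row=7; cleared 0 line(s) (total 0); column heights now [9 9 8 6], max=9
Drop 5: O rot1 at col 2 lands with bottom-row=8; cleared 1 line(s) (total 1); column heights now [2 8 9 9], max=9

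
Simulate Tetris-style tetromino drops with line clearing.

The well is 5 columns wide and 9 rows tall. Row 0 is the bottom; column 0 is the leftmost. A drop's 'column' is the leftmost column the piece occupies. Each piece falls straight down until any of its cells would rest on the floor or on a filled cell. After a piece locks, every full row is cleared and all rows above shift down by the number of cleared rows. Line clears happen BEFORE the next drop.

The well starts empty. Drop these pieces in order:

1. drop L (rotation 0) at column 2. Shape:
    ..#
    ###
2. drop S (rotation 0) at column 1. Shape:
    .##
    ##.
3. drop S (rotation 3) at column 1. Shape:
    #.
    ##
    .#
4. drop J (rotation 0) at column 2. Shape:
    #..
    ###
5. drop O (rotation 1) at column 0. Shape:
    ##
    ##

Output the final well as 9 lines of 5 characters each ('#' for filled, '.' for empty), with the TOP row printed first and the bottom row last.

Drop 1: L rot0 at col 2 lands with bottom-row=0; cleared 0 line(s) (total 0); column heights now [0 0 1 1 2], max=2
Drop 2: S rot0 at col 1 lands with bottom-row=1; cleared 0 line(s) (total 0); column heights now [0 2 3 3 2], max=3
Drop 3: S rot3 at col 1 lands with bottom-row=3; cleared 0 line(s) (total 0); column heights now [0 6 5 3 2], max=6
Drop 4: J rot0 at col 2 lands with bottom-row=5; cleared 0 line(s) (total 0); column heights now [0 6 7 6 6], max=7
Drop 5: O rot1 at col 0 lands with bottom-row=6; cleared 0 line(s) (total 0); column heights now [8 8 7 6 6], max=8

Answer: .....
##...
###..
.####
.##..
..#..
..##.
.##.#
..###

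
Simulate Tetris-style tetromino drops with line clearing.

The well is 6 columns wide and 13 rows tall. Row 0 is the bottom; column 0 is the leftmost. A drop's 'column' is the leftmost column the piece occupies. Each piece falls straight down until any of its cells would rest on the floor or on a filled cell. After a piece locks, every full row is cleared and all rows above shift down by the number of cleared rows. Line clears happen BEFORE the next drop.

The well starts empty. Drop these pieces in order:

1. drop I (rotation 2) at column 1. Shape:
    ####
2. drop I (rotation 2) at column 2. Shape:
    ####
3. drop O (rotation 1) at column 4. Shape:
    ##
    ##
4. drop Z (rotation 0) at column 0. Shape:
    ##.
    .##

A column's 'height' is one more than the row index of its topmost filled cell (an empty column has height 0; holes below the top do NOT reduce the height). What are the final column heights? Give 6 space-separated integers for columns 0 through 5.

Answer: 4 4 3 2 4 4

Derivation:
Drop 1: I rot2 at col 1 lands with bottom-row=0; cleared 0 line(s) (total 0); column heights now [0 1 1 1 1 0], max=1
Drop 2: I rot2 at col 2 lands with bottom-row=1; cleared 0 line(s) (total 0); column heights now [0 1 2 2 2 2], max=2
Drop 3: O rot1 at col 4 lands with bottom-row=2; cleared 0 line(s) (total 0); column heights now [0 1 2 2 4 4], max=4
Drop 4: Z rot0 at col 0 lands with bottom-row=2; cleared 0 line(s) (total 0); column heights now [4 4 3 2 4 4], max=4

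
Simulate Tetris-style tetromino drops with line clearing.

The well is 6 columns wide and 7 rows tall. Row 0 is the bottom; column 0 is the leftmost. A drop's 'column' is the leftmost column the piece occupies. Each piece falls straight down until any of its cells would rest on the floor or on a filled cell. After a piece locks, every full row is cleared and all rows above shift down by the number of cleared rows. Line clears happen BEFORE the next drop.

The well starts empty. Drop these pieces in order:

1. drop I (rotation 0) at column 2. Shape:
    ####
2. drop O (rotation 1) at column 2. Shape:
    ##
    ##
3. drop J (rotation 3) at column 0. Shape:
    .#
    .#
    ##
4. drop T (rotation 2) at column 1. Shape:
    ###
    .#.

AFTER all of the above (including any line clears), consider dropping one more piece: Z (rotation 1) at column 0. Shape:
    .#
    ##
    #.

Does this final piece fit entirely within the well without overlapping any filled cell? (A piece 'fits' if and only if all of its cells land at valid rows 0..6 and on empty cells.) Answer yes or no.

Answer: yes

Derivation:
Drop 1: I rot0 at col 2 lands with bottom-row=0; cleared 0 line(s) (total 0); column heights now [0 0 1 1 1 1], max=1
Drop 2: O rot1 at col 2 lands with bottom-row=1; cleared 0 line(s) (total 0); column heights now [0 0 3 3 1 1], max=3
Drop 3: J rot3 at col 0 lands with bottom-row=0; cleared 1 line(s) (total 1); column heights now [0 2 2 2 0 0], max=2
Drop 4: T rot2 at col 1 lands with bottom-row=2; cleared 0 line(s) (total 1); column heights now [0 4 4 4 0 0], max=4
Test piece Z rot1 at col 0 (width 2): heights before test = [0 4 4 4 0 0]; fits = True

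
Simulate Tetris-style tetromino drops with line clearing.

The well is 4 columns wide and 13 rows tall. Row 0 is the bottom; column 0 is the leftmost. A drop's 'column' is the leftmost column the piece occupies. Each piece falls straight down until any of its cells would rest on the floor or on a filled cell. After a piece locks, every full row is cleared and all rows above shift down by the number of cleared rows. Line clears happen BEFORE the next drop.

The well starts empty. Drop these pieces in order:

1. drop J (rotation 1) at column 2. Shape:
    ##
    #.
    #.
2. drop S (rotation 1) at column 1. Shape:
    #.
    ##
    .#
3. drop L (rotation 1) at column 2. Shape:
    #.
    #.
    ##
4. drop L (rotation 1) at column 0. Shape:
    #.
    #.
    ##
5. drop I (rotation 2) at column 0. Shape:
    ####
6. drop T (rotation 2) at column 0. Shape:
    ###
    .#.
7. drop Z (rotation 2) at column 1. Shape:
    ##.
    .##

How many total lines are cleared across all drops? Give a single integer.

Drop 1: J rot1 at col 2 lands with bottom-row=0; cleared 0 line(s) (total 0); column heights now [0 0 3 3], max=3
Drop 2: S rot1 at col 1 lands with bottom-row=3; cleared 0 line(s) (total 0); column heights now [0 6 5 3], max=6
Drop 3: L rot1 at col 2 lands with bottom-row=5; cleared 0 line(s) (total 0); column heights now [0 6 8 6], max=8
Drop 4: L rot1 at col 0 lands with bottom-row=6; cleared 0 line(s) (total 0); column heights now [9 7 8 6], max=9
Drop 5: I rot2 at col 0 lands with bottom-row=9; cleared 1 line(s) (total 1); column heights now [9 7 8 6], max=9
Drop 6: T rot2 at col 0 lands with bottom-row=8; cleared 0 line(s) (total 1); column heights now [10 10 10 6], max=10
Drop 7: Z rot2 at col 1 lands with bottom-row=10; cleared 0 line(s) (total 1); column heights now [10 12 12 11], max=12

Answer: 1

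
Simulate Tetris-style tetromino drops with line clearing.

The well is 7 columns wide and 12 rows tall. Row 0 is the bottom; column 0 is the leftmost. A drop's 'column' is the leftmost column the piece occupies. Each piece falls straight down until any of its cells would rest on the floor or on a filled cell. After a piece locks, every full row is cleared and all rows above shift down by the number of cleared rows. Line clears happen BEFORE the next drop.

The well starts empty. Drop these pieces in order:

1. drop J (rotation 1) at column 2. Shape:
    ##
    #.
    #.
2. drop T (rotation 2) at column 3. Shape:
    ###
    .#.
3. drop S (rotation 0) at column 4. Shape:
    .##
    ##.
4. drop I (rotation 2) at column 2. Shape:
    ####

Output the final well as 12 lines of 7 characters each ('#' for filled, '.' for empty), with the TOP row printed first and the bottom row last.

Answer: .......
.......
.......
.......
.......
..####.
.....##
....##.
...###.
..###..
..#....
..#....

Derivation:
Drop 1: J rot1 at col 2 lands with bottom-row=0; cleared 0 line(s) (total 0); column heights now [0 0 3 3 0 0 0], max=3
Drop 2: T rot2 at col 3 lands with bottom-row=2; cleared 0 line(s) (total 0); column heights now [0 0 3 4 4 4 0], max=4
Drop 3: S rot0 at col 4 lands with bottom-row=4; cleared 0 line(s) (total 0); column heights now [0 0 3 4 5 6 6], max=6
Drop 4: I rot2 at col 2 lands with bottom-row=6; cleared 0 line(s) (total 0); column heights now [0 0 7 7 7 7 6], max=7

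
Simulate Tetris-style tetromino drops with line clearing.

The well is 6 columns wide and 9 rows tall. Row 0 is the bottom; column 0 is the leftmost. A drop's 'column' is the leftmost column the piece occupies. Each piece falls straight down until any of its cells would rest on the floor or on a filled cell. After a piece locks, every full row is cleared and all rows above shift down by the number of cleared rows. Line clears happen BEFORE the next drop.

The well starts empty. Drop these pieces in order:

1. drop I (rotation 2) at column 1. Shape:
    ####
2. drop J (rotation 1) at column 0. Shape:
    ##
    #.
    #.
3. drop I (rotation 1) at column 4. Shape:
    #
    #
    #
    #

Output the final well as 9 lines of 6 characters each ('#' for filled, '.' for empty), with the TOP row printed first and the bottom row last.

Drop 1: I rot2 at col 1 lands with bottom-row=0; cleared 0 line(s) (total 0); column heights now [0 1 1 1 1 0], max=1
Drop 2: J rot1 at col 0 lands with bottom-row=0; cleared 0 line(s) (total 0); column heights now [3 3 1 1 1 0], max=3
Drop 3: I rot1 at col 4 lands with bottom-row=1; cleared 0 line(s) (total 0); column heights now [3 3 1 1 5 0], max=5

Answer: ......
......
......
......
....#.
....#.
##..#.
#...#.
#####.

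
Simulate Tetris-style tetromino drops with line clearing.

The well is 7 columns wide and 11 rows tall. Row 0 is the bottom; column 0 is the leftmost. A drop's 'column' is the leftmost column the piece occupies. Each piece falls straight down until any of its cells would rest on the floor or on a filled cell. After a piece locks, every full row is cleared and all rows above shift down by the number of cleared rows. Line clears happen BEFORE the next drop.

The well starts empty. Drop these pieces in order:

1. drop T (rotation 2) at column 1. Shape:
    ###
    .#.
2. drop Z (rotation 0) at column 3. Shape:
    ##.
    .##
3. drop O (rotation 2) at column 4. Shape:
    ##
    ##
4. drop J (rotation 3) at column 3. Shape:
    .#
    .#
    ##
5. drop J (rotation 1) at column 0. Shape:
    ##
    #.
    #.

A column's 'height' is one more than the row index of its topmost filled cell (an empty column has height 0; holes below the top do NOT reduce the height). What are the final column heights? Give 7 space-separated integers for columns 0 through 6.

Answer: 3 3 2 6 8 5 0

Derivation:
Drop 1: T rot2 at col 1 lands with bottom-row=0; cleared 0 line(s) (total 0); column heights now [0 2 2 2 0 0 0], max=2
Drop 2: Z rot0 at col 3 lands with bottom-row=1; cleared 0 line(s) (total 0); column heights now [0 2 2 3 3 2 0], max=3
Drop 3: O rot2 at col 4 lands with bottom-row=3; cleared 0 line(s) (total 0); column heights now [0 2 2 3 5 5 0], max=5
Drop 4: J rot3 at col 3 lands with bottom-row=5; cleared 0 line(s) (total 0); column heights now [0 2 2 6 8 5 0], max=8
Drop 5: J rot1 at col 0 lands with bottom-row=0; cleared 0 line(s) (total 0); column heights now [3 3 2 6 8 5 0], max=8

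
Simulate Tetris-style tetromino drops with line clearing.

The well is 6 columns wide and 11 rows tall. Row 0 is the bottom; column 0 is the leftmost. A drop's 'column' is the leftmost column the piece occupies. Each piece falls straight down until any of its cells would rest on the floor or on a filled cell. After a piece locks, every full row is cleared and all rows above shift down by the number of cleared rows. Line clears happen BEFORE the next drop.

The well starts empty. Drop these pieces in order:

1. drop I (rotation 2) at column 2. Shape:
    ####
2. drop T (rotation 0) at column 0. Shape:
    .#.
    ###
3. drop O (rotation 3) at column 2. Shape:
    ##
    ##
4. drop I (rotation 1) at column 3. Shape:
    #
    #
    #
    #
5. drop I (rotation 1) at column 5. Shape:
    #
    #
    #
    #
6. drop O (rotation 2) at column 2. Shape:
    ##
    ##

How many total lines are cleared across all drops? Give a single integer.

Answer: 0

Derivation:
Drop 1: I rot2 at col 2 lands with bottom-row=0; cleared 0 line(s) (total 0); column heights now [0 0 1 1 1 1], max=1
Drop 2: T rot0 at col 0 lands with bottom-row=1; cleared 0 line(s) (total 0); column heights now [2 3 2 1 1 1], max=3
Drop 3: O rot3 at col 2 lands with bottom-row=2; cleared 0 line(s) (total 0); column heights now [2 3 4 4 1 1], max=4
Drop 4: I rot1 at col 3 lands with bottom-row=4; cleared 0 line(s) (total 0); column heights now [2 3 4 8 1 1], max=8
Drop 5: I rot1 at col 5 lands with bottom-row=1; cleared 0 line(s) (total 0); column heights now [2 3 4 8 1 5], max=8
Drop 6: O rot2 at col 2 lands with bottom-row=8; cleared 0 line(s) (total 0); column heights now [2 3 10 10 1 5], max=10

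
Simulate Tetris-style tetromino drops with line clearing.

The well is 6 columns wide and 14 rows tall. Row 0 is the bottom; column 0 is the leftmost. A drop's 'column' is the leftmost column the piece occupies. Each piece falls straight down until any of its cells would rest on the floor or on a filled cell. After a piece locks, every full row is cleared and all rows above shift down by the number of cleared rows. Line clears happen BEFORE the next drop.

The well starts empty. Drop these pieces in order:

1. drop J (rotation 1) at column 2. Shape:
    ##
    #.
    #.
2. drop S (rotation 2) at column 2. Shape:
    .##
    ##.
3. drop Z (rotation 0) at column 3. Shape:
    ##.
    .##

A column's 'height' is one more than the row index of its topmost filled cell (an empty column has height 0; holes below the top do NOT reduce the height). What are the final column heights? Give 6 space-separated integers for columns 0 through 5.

Answer: 0 0 4 7 7 6

Derivation:
Drop 1: J rot1 at col 2 lands with bottom-row=0; cleared 0 line(s) (total 0); column heights now [0 0 3 3 0 0], max=3
Drop 2: S rot2 at col 2 lands with bottom-row=3; cleared 0 line(s) (total 0); column heights now [0 0 4 5 5 0], max=5
Drop 3: Z rot0 at col 3 lands with bottom-row=5; cleared 0 line(s) (total 0); column heights now [0 0 4 7 7 6], max=7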